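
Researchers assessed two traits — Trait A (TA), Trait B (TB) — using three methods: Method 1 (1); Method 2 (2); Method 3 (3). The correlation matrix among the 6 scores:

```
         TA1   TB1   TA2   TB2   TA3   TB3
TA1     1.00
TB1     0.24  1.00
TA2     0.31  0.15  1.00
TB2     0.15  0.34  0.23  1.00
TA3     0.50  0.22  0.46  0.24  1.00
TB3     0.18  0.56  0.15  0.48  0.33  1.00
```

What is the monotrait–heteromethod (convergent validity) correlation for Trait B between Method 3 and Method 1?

Same trait (TB), different methods: r(TB3, TB1) = 0.56.

0.56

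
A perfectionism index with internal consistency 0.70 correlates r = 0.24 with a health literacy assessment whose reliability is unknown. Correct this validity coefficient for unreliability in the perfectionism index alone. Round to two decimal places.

0.29

Single correction: r_c = r_obs / √r_xx = 0.24 / √0.70 = 0.24 / 0.8367 ≈ 0.29.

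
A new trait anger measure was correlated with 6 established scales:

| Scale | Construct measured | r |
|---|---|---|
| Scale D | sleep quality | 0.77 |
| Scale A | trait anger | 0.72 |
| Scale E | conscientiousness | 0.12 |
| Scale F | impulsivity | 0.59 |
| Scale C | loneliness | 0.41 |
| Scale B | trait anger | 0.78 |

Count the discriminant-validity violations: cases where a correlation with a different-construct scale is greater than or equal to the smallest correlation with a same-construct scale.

Convergent (same construct = trait anger): Scale A, Scale B.
Smallest convergent = 0.72. Discriminant values: 0.77, 0.12, 0.59, 0.41; count ≥ 0.72 → 1.

1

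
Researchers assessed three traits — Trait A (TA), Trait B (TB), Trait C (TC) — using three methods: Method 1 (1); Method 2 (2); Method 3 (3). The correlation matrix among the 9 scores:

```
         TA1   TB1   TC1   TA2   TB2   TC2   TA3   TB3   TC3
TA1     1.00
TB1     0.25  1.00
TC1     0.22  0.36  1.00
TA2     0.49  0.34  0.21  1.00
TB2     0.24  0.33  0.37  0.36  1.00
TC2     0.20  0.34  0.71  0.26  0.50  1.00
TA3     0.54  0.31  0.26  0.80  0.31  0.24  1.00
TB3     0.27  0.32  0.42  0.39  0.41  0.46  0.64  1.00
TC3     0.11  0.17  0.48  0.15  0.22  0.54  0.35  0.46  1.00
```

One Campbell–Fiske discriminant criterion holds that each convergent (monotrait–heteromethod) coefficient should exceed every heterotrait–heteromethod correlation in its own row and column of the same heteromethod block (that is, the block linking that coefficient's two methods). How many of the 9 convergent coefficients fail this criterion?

3

Each convergent coefficient versus the relevant comparison correlations:
TA (methods 1·2): 0.49 vs {0.24, 0.34, 0.20, 0.21} → pass.
TA (methods 1·3): 0.54 vs {0.27, 0.31, 0.11, 0.26} → pass.
TA (methods 2·3): 0.80 vs {0.39, 0.31, 0.15, 0.24} → pass.
TB (methods 1·2): 0.33 vs {0.34, 0.24, 0.34, 0.37} → fail.
TB (methods 1·3): 0.32 vs {0.31, 0.27, 0.17, 0.42} → fail.
TB (methods 2·3): 0.41 vs {0.31, 0.39, 0.22, 0.46} → fail.
TC (methods 1·2): 0.71 vs {0.21, 0.20, 0.37, 0.34} → pass.
TC (methods 1·3): 0.48 vs {0.26, 0.11, 0.42, 0.17} → pass.
TC (methods 2·3): 0.54 vs {0.24, 0.15, 0.46, 0.22} → pass.
3 of 9 fail.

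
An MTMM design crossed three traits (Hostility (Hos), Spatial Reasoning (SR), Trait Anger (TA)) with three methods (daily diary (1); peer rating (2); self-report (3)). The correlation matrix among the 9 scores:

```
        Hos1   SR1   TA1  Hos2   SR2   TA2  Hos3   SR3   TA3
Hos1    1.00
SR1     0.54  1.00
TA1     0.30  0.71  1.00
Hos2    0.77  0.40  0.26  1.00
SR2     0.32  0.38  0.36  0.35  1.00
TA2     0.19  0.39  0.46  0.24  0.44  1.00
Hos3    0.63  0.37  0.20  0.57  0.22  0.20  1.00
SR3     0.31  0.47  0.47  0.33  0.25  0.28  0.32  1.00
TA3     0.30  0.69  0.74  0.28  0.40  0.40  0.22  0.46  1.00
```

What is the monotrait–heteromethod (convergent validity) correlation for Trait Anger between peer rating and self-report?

0.40

Same trait (TA), different methods: r(TA2, TA3) = 0.40.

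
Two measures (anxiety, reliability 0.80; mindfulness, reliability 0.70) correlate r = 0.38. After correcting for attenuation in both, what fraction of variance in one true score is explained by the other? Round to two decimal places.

0.26

Disattenuated r = 0.38 / √(0.80 × 0.70) = 0.38 / 0.7483 = 0.5078.
Shared true-score variance = 0.5078² = 0.2579 ≈ 0.26.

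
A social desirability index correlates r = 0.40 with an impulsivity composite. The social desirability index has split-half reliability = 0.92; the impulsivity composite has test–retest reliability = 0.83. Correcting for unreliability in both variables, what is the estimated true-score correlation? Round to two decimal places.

r_true = r_obs / √(r_xx · r_yy) = 0.40 / √(0.92 × 0.83) = 0.40 / √0.7636 = 0.40 / 0.8738 ≈ 0.46.

0.46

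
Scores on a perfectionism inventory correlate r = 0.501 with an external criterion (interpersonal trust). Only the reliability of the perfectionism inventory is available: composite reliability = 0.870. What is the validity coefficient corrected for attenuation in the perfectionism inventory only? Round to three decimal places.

0.537

Single correction: r_c = r_obs / √r_xx = 0.501 / √0.870 = 0.501 / 0.9327 ≈ 0.537.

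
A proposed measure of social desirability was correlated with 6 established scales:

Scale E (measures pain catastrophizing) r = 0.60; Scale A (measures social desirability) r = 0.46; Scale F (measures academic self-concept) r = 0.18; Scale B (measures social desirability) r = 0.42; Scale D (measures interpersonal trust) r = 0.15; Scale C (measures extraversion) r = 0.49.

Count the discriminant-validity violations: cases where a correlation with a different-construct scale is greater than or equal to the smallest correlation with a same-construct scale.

2

Convergent (same construct = social desirability): Scale A, Scale B.
Smallest convergent = 0.42. Discriminant values: 0.60, 0.18, 0.15, 0.49; count ≥ 0.42 → 2.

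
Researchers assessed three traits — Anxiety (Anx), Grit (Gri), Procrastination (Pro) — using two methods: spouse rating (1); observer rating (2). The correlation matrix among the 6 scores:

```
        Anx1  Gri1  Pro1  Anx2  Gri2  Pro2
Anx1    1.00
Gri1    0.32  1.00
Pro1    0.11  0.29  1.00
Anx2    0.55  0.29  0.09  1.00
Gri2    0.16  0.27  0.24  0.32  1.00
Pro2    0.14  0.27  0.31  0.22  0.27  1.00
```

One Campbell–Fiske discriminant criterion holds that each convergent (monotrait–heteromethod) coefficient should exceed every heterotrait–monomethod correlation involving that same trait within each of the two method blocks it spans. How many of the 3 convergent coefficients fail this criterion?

Checking each validity diagonal entry against its comparison values:
Anx (methods 1·2): 0.55 vs {0.32, 0.32, 0.11, 0.22} → pass.
Gri (methods 1·2): 0.27 vs {0.32, 0.32, 0.29, 0.27} → fail.
Pro (methods 1·2): 0.31 vs {0.11, 0.22, 0.29, 0.27} → pass.
1 of 3 fail.

1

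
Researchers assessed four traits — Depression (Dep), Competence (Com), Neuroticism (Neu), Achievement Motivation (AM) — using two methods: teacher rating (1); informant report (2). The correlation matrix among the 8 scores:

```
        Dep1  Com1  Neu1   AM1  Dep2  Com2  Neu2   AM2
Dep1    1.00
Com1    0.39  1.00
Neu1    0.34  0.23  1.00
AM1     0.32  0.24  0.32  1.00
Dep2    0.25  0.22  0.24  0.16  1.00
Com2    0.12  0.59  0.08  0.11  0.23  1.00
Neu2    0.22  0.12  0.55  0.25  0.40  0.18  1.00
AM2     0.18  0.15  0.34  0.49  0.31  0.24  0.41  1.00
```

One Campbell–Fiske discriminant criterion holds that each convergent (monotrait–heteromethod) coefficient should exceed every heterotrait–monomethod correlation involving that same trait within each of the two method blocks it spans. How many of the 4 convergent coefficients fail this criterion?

Convergent coefficients and their comparison sets:
Dep (methods 1·2): 0.25 vs {0.39, 0.23, 0.34, 0.40, 0.32, 0.31} → fail.
Com (methods 1·2): 0.59 vs {0.39, 0.23, 0.23, 0.18, 0.24, 0.24} → pass.
Neu (methods 1·2): 0.55 vs {0.34, 0.40, 0.23, 0.18, 0.32, 0.41} → pass.
AM (methods 1·2): 0.49 vs {0.32, 0.31, 0.24, 0.24, 0.32, 0.41} → pass.
1 of 4 fail.

1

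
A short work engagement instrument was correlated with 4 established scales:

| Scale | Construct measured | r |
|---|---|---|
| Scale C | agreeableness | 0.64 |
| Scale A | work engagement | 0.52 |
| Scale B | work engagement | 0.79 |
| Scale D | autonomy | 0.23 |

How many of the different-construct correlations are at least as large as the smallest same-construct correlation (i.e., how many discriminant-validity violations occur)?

1

Convergent (same construct = work engagement): Scale A, Scale B.
Smallest convergent = 0.52. Discriminant values: 0.64, 0.23; count ≥ 0.52 → 1.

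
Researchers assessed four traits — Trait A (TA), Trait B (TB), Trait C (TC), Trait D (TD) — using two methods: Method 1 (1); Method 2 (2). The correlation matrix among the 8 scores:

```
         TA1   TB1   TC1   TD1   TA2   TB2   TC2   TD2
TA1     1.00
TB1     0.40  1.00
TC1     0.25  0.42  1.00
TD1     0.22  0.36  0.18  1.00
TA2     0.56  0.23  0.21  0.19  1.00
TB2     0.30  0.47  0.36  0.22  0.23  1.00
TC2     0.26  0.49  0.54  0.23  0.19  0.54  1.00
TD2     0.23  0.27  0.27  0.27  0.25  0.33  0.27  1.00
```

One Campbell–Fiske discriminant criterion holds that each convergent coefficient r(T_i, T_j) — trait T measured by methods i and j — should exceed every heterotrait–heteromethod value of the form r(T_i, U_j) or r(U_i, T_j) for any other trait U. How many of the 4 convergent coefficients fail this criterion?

Each convergent coefficient versus the relevant comparison correlations:
TA (methods 1·2): 0.56 vs {0.30, 0.23, 0.26, 0.21, 0.23, 0.19} → pass.
TB (methods 1·2): 0.47 vs {0.23, 0.30, 0.49, 0.36, 0.27, 0.22} → fail.
TC (methods 1·2): 0.54 vs {0.21, 0.26, 0.36, 0.49, 0.27, 0.23} → pass.
TD (methods 1·2): 0.27 vs {0.19, 0.23, 0.22, 0.27, 0.23, 0.27} → fail.
2 of 4 fail.

2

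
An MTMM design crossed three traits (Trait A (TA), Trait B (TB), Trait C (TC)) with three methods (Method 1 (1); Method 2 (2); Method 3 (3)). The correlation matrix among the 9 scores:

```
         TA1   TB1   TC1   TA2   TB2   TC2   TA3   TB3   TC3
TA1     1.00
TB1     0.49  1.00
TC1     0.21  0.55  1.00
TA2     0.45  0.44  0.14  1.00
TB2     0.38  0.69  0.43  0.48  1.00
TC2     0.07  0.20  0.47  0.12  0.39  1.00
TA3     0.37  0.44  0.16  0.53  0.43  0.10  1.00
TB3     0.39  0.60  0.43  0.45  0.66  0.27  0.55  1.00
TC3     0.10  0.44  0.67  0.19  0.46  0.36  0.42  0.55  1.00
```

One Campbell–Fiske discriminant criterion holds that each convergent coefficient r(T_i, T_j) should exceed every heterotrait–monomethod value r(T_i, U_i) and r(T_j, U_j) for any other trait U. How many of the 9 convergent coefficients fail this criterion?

5

Checking each validity diagonal entry against its comparison values:
TA (methods 1·2): 0.45 vs {0.49, 0.48, 0.21, 0.12} → fail.
TA (methods 1·3): 0.37 vs {0.49, 0.55, 0.21, 0.42} → fail.
TA (methods 2·3): 0.53 vs {0.48, 0.55, 0.12, 0.42} → fail.
TB (methods 1·2): 0.69 vs {0.49, 0.48, 0.55, 0.39} → pass.
TB (methods 1·3): 0.60 vs {0.49, 0.55, 0.55, 0.55} → pass.
TB (methods 2·3): 0.66 vs {0.48, 0.55, 0.39, 0.55} → pass.
TC (methods 1·2): 0.47 vs {0.21, 0.12, 0.55, 0.39} → fail.
TC (methods 1·3): 0.67 vs {0.21, 0.42, 0.55, 0.55} → pass.
TC (methods 2·3): 0.36 vs {0.12, 0.42, 0.39, 0.55} → fail.
5 of 9 fail.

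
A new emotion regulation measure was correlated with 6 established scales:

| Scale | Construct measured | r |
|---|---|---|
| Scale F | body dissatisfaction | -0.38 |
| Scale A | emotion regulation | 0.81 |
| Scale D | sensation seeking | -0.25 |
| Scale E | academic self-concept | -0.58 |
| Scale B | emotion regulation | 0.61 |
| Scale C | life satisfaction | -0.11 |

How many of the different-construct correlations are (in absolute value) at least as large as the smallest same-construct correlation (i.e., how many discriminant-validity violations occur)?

0

Convergent (same construct = emotion regulation): Scale A, Scale B.
Smallest convergent = 0.61. Discriminant |r|: 0.38, 0.25, 0.58, 0.11; count ≥ 0.61 → 0.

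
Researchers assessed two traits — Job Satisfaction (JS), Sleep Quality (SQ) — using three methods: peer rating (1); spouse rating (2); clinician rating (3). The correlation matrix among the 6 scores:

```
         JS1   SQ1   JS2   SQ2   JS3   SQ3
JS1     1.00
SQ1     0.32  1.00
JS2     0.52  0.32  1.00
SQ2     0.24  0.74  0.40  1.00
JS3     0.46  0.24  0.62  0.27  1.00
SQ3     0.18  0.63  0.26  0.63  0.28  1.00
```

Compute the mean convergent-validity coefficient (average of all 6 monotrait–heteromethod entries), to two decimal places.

Convergent values: 0.52, 0.46, 0.62, 0.74, 0.63, 0.63; mean = 3.60/6 = 0.60.

0.60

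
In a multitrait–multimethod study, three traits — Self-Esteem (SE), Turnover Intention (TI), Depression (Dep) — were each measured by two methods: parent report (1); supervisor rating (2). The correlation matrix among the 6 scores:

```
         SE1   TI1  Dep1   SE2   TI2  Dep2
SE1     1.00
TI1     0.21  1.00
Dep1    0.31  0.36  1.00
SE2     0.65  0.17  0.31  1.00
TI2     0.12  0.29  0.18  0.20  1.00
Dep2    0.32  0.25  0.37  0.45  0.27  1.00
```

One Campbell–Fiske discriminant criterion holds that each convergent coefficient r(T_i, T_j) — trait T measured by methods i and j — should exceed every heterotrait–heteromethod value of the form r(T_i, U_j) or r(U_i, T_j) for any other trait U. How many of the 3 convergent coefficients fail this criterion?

0

Convergent coefficients and their comparison sets:
SE (methods 1·2): 0.65 vs {0.12, 0.17, 0.32, 0.31} → pass.
TI (methods 1·2): 0.29 vs {0.17, 0.12, 0.25, 0.18} → pass.
Dep (methods 1·2): 0.37 vs {0.31, 0.32, 0.18, 0.25} → pass.
0 of 3 fail.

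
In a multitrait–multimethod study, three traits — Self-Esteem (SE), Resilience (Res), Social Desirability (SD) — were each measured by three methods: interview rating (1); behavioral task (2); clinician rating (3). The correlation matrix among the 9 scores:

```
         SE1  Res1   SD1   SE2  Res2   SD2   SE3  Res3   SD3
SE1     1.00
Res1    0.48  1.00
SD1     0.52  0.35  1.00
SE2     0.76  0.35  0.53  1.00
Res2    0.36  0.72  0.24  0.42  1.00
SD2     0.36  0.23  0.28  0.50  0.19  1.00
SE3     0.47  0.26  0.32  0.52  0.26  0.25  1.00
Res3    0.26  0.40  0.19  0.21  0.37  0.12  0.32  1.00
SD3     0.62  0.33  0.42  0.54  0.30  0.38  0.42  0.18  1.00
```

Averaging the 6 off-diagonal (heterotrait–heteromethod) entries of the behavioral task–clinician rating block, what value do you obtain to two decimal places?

HTHM values (method 2 × method 3): 0.21, 0.54, 0.26, 0.30, 0.25, 0.12; mean = 1.68/6 = 0.28.

0.28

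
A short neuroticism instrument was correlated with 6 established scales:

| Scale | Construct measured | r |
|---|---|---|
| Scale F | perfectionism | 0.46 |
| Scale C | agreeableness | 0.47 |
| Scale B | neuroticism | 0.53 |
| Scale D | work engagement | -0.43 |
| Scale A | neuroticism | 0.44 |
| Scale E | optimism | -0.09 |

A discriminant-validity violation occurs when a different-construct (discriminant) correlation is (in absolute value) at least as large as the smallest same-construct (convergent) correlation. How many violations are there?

2

Convergent (same construct = neuroticism): Scale B, Scale A.
Smallest convergent = 0.44. Discriminant |r|: 0.46, 0.47, 0.43, 0.09; count ≥ 0.44 → 2.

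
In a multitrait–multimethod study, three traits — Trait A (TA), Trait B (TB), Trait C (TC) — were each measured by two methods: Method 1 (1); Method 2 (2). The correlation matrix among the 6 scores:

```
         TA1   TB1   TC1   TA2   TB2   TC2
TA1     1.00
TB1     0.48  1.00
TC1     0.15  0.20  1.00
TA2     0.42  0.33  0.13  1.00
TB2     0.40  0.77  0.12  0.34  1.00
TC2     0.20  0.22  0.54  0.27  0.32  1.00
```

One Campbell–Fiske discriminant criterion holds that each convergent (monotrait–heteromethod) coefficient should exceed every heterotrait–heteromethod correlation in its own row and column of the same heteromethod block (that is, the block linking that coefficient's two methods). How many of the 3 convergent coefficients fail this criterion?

0

Convergent coefficients and their comparison sets:
TA (methods 1·2): 0.42 vs {0.40, 0.33, 0.20, 0.13} → pass.
TB (methods 1·2): 0.77 vs {0.33, 0.40, 0.22, 0.12} → pass.
TC (methods 1·2): 0.54 vs {0.13, 0.20, 0.12, 0.22} → pass.
0 of 3 fail.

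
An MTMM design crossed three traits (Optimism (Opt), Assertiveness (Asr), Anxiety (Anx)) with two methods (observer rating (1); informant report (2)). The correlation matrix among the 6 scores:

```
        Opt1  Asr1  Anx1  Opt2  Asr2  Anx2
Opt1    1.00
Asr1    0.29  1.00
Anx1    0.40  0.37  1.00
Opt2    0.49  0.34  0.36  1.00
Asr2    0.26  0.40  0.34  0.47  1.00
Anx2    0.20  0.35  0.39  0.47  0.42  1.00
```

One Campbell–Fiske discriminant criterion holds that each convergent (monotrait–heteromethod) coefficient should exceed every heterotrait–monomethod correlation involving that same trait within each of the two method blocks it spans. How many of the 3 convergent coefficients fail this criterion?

2

Checking each validity diagonal entry against its comparison values:
Opt (methods 1·2): 0.49 vs {0.29, 0.47, 0.40, 0.47} → pass.
Asr (methods 1·2): 0.40 vs {0.29, 0.47, 0.37, 0.42} → fail.
Anx (methods 1·2): 0.39 vs {0.40, 0.47, 0.37, 0.42} → fail.
2 of 3 fail.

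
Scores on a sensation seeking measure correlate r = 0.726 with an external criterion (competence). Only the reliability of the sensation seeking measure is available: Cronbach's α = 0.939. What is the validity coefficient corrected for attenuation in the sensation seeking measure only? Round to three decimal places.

0.749

Single correction: r_c = r_obs / √r_xx = 0.726 / √0.939 = 0.726 / 0.9690 ≈ 0.749.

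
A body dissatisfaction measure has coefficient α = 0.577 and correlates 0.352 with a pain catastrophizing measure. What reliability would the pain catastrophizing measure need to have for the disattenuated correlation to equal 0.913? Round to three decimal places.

r_true = r_obs / √(r_xx · r_yy) ⇒ 0.913 = 0.352 / √(0.577 · r_yy).
√(0.577 · r_yy) = 0.352 / 0.913 = 0.3855; 0.577 · r_yy = 0.1486; r_yy = 0.1486 / 0.577 ≈ 0.258.

0.258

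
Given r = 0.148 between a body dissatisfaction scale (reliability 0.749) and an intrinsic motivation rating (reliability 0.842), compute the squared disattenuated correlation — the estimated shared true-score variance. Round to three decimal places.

0.035

Disattenuated r = 0.148 / √(0.749 × 0.842) = 0.148 / 0.7941 = 0.1864.
Shared true-score variance = 0.1864² = 0.0347 ≈ 0.035.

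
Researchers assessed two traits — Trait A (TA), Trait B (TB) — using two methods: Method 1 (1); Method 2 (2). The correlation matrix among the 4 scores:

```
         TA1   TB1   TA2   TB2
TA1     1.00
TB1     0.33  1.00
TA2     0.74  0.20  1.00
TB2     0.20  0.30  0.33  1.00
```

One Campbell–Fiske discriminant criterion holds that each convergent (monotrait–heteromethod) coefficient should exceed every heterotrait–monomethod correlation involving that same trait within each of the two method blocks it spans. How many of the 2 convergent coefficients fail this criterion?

Convergent coefficients and their comparison sets:
TA (methods 1·2): 0.74 vs {0.33, 0.33} → pass.
TB (methods 1·2): 0.30 vs {0.33, 0.33} → fail.
1 of 2 fail.

1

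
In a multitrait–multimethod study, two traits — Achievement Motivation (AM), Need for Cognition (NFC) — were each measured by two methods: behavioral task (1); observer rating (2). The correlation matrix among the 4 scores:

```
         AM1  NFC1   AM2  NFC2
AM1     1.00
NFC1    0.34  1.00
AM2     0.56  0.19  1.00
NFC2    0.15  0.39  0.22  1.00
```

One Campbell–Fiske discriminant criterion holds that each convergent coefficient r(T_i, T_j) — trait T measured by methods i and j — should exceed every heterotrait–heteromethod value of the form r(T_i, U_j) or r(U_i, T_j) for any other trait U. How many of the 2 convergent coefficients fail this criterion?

0

Convergent coefficients and their comparison sets:
AM (methods 1·2): 0.56 vs {0.15, 0.19} → pass.
NFC (methods 1·2): 0.39 vs {0.19, 0.15} → pass.
0 of 2 fail.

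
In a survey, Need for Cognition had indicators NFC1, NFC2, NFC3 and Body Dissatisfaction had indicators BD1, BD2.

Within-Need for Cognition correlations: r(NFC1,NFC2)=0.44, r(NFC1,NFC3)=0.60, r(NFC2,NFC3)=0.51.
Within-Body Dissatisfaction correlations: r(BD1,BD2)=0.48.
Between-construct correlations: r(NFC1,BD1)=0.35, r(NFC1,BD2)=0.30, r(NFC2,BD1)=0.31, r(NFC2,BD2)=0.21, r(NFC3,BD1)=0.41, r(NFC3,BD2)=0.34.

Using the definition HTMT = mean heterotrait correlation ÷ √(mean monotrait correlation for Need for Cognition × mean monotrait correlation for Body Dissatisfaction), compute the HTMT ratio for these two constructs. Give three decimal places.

Mean heterotrait r = 1.92/6 = 0.3200.
Mean within-NFC = 1.55/3 = 0.5167; mean within-BD = 0.48/1 = 0.4800.
Geometric mean = √(0.5167 × 0.4800) = 0.4980.
HTMT = 0.3200 / 0.4980 = 0.643.

0.643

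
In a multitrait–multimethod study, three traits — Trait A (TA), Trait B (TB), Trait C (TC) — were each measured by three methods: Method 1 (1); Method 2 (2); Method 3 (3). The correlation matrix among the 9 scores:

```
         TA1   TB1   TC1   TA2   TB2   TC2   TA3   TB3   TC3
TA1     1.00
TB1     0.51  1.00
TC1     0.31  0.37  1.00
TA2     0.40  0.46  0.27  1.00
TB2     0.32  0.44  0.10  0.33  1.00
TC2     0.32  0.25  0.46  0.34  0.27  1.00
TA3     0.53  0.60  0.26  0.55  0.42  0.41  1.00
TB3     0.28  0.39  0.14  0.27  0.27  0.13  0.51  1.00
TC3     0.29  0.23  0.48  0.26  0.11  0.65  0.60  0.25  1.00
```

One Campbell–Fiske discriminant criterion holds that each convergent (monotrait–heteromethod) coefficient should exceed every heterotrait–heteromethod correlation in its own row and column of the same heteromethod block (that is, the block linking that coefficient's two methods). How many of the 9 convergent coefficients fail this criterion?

5

Convergent coefficients and their comparison sets:
TA (methods 1·2): 0.40 vs {0.32, 0.46, 0.32, 0.27} → fail.
TA (methods 1·3): 0.53 vs {0.28, 0.60, 0.29, 0.26} → fail.
TA (methods 2·3): 0.55 vs {0.27, 0.42, 0.26, 0.41} → pass.
TB (methods 1·2): 0.44 vs {0.46, 0.32, 0.25, 0.10} → fail.
TB (methods 1·3): 0.39 vs {0.60, 0.28, 0.23, 0.14} → fail.
TB (methods 2·3): 0.27 vs {0.42, 0.27, 0.11, 0.13} → fail.
TC (methods 1·2): 0.46 vs {0.27, 0.32, 0.10, 0.25} → pass.
TC (methods 1·3): 0.48 vs {0.26, 0.29, 0.14, 0.23} → pass.
TC (methods 2·3): 0.65 vs {0.41, 0.26, 0.13, 0.11} → pass.
5 of 9 fail.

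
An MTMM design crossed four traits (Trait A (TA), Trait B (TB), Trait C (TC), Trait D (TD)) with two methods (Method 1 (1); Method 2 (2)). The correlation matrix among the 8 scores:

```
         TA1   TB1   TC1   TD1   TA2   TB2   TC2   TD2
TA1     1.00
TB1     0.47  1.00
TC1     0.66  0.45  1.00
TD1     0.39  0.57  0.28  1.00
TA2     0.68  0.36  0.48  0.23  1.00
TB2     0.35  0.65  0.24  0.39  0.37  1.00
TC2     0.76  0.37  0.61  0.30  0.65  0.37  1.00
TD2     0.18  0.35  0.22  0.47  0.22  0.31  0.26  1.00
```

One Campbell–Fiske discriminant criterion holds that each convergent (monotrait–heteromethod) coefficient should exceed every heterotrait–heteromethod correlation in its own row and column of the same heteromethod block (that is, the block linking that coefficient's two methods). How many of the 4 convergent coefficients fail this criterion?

Checking each validity diagonal entry against its comparison values:
TA (methods 1·2): 0.68 vs {0.35, 0.36, 0.76, 0.48, 0.18, 0.23} → fail.
TB (methods 1·2): 0.65 vs {0.36, 0.35, 0.37, 0.24, 0.35, 0.39} → pass.
TC (methods 1·2): 0.61 vs {0.48, 0.76, 0.24, 0.37, 0.22, 0.30} → fail.
TD (methods 1·2): 0.47 vs {0.23, 0.18, 0.39, 0.35, 0.30, 0.22} → pass.
2 of 4 fail.

2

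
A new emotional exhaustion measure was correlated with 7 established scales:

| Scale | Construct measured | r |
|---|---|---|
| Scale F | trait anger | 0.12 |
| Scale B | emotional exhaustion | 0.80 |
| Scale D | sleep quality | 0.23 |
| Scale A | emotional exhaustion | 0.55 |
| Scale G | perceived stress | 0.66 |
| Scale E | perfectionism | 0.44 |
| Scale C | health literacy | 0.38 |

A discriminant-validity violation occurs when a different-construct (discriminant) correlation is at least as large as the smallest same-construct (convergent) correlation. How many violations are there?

Convergent (same construct = emotional exhaustion): Scale B, Scale A.
Smallest convergent = 0.55. Discriminant values: 0.12, 0.23, 0.66, 0.44, 0.38; count ≥ 0.55 → 1.

1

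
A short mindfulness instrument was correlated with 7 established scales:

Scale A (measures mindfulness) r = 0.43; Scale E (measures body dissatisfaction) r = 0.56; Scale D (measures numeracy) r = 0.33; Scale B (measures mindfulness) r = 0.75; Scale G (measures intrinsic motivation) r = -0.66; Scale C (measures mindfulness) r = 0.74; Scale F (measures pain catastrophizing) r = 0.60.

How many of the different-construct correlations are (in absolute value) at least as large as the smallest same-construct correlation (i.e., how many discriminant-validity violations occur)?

Convergent (same construct = mindfulness): Scale A, Scale B, Scale C.
Smallest convergent = 0.43. Discriminant |r|: 0.56, 0.33, 0.66, 0.60; count ≥ 0.43 → 3.

3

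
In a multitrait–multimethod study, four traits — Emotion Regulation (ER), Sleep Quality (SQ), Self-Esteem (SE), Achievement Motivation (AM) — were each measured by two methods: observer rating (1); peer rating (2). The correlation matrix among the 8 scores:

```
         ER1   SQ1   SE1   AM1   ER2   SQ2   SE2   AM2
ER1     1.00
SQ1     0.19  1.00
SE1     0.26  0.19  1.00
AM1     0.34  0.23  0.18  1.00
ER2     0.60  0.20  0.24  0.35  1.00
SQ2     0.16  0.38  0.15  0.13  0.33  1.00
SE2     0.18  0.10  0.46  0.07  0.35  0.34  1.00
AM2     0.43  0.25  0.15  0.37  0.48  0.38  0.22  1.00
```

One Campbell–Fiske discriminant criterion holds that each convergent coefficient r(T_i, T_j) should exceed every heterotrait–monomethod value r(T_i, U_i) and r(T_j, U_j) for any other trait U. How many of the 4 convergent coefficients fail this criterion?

2

Checking each validity diagonal entry against its comparison values:
ER (methods 1·2): 0.60 vs {0.19, 0.33, 0.26, 0.35, 0.34, 0.48} → pass.
SQ (methods 1·2): 0.38 vs {0.19, 0.33, 0.19, 0.34, 0.23, 0.38} → fail.
SE (methods 1·2): 0.46 vs {0.26, 0.35, 0.19, 0.34, 0.18, 0.22} → pass.
AM (methods 1·2): 0.37 vs {0.34, 0.48, 0.23, 0.38, 0.18, 0.22} → fail.
2 of 4 fail.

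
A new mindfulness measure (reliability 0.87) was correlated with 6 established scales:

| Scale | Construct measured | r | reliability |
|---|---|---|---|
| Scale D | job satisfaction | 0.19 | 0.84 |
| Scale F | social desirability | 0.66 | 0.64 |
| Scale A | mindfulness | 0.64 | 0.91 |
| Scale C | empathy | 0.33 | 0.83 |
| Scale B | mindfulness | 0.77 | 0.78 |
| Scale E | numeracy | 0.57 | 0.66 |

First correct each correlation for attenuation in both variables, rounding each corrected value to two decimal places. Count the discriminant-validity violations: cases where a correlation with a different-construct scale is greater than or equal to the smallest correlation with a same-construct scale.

Disattenuated r (r / √(r_scale · r_new)):
  Scale D (disc): 0.19 / √(0.84·0.87) = 0.22
  Scale F (disc): 0.66 / √(0.64·0.87) = 0.88
  Scale A (conv): 0.64 / √(0.91·0.87) = 0.72
  Scale C (disc): 0.33 / √(0.83·0.87) = 0.39
  Scale B (conv): 0.77 / √(0.78·0.87) = 0.93
  Scale E (disc): 0.57 / √(0.66·0.87) = 0.75
Smallest convergent = 0.72. Discriminant values: 0.22, 0.88, 0.39, 0.75; count ≥ 0.72 → 2.

2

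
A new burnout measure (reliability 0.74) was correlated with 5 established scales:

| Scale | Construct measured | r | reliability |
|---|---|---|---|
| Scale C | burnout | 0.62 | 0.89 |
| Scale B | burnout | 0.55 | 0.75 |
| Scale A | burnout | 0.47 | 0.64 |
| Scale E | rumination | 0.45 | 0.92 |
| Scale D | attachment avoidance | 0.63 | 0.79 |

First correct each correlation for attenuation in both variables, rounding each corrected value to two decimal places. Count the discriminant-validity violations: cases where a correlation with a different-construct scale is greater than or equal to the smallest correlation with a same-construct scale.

1

Disattenuated r (r / √(r_scale · r_new)):
  Scale C (conv): 0.62 / √(0.89·0.74) = 0.76
  Scale B (conv): 0.55 / √(0.75·0.74) = 0.74
  Scale A (conv): 0.47 / √(0.64·0.74) = 0.68
  Scale E (disc): 0.45 / √(0.92·0.74) = 0.55
  Scale D (disc): 0.63 / √(0.79·0.74) = 0.82
Smallest convergent = 0.68. Discriminant values: 0.55, 0.82; count ≥ 0.68 → 1.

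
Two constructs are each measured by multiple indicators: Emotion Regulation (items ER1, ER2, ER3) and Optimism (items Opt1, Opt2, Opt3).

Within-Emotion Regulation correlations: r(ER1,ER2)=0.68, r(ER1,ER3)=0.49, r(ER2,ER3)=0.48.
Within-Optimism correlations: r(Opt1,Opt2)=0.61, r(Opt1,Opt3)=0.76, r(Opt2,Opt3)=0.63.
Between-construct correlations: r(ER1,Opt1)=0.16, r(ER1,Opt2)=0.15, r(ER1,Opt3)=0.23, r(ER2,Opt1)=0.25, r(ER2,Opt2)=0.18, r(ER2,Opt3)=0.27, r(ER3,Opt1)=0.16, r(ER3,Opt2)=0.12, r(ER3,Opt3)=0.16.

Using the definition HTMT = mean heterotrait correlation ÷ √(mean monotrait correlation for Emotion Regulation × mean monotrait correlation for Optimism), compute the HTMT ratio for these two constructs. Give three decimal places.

Mean between = 1.68/9 = 0.1867.
Mean within-ER = 1.65/3 = 0.5500; mean within-Opt = 2.00/3 = 0.6667.
Geometric mean = √(0.5500 × 0.6667) = 0.6055.
HTMT = 0.1867 / 0.6055 = 0.308.

0.308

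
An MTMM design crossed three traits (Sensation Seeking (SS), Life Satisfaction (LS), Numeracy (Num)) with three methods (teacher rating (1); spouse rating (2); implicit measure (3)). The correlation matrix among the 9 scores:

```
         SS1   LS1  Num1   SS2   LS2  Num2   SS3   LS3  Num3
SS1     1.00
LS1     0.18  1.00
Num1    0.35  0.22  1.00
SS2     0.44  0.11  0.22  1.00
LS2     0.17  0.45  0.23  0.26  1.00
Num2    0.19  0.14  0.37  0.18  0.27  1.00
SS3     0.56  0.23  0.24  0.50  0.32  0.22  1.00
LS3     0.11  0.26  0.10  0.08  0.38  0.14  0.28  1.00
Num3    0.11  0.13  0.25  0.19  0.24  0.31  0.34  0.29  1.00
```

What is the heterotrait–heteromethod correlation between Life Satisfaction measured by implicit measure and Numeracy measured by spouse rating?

0.14

Different traits and methods: r(LS3, Num2) = 0.14.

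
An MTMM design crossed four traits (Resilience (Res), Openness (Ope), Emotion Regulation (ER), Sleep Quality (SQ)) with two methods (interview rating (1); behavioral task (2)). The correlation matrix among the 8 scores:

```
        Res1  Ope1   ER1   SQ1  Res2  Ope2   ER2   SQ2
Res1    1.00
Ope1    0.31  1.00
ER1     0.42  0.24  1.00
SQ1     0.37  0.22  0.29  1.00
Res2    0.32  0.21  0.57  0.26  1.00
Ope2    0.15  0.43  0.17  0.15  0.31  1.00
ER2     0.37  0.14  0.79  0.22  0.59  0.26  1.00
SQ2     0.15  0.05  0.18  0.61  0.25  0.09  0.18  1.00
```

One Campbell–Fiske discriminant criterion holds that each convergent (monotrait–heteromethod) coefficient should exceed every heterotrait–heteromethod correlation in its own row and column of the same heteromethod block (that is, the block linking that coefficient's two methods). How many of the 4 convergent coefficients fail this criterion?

Convergent coefficients and their comparison sets:
Res (methods 1·2): 0.32 vs {0.15, 0.21, 0.37, 0.57, 0.15, 0.26} → fail.
Ope (methods 1·2): 0.43 vs {0.21, 0.15, 0.14, 0.17, 0.05, 0.15} → pass.
ER (methods 1·2): 0.79 vs {0.57, 0.37, 0.17, 0.14, 0.18, 0.22} → pass.
SQ (methods 1·2): 0.61 vs {0.26, 0.15, 0.15, 0.05, 0.22, 0.18} → pass.
1 of 4 fail.

1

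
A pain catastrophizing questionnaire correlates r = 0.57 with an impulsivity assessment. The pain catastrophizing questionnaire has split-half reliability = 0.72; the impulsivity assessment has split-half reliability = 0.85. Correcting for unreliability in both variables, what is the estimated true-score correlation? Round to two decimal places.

0.73

r_true = r_obs / √(r_xx · r_yy) = 0.57 / √(0.72 × 0.85) = 0.57 / √0.6120 = 0.57 / 0.7823 ≈ 0.73.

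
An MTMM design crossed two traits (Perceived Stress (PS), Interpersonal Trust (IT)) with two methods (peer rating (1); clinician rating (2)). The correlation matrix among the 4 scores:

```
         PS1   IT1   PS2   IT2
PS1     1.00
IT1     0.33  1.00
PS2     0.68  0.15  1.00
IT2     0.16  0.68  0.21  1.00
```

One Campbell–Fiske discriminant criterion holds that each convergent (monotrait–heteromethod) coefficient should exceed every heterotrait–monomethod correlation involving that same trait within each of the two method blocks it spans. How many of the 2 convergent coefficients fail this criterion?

0

Convergent coefficients and their comparison sets:
PS (methods 1·2): 0.68 vs {0.33, 0.21} → pass.
IT (methods 1·2): 0.68 vs {0.33, 0.21} → pass.
0 of 2 fail.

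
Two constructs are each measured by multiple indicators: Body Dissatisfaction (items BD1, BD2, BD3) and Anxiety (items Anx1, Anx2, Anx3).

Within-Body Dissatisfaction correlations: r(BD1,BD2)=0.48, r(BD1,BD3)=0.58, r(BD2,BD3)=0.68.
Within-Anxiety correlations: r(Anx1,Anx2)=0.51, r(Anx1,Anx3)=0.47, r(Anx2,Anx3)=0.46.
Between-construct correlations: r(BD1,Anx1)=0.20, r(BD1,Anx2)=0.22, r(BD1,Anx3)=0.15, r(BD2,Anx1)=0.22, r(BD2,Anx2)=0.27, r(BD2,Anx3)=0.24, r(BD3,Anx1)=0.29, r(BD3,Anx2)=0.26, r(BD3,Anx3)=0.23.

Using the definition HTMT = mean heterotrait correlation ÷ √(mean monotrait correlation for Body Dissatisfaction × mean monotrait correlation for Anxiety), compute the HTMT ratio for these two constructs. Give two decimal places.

Mean heterotrait r = 2.08/9 = 0.2311.
Mean within-BD = 1.74/3 = 0.5800; mean within-Anx = 1.44/3 = 0.4800.
Geometric mean = √(0.5800 × 0.4800) = 0.5276.
HTMT = 0.2311 / 0.5276 = 0.44.

0.44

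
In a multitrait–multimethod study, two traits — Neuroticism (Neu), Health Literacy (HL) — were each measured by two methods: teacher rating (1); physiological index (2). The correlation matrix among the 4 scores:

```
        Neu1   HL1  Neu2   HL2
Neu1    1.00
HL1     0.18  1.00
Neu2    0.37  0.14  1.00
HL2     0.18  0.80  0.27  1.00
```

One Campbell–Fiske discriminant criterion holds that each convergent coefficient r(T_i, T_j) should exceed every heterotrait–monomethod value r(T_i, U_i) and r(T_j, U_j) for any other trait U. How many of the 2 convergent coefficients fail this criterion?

0

Checking each validity diagonal entry against its comparison values:
Neu (methods 1·2): 0.37 vs {0.18, 0.27} → pass.
HL (methods 1·2): 0.80 vs {0.18, 0.27} → pass.
0 of 2 fail.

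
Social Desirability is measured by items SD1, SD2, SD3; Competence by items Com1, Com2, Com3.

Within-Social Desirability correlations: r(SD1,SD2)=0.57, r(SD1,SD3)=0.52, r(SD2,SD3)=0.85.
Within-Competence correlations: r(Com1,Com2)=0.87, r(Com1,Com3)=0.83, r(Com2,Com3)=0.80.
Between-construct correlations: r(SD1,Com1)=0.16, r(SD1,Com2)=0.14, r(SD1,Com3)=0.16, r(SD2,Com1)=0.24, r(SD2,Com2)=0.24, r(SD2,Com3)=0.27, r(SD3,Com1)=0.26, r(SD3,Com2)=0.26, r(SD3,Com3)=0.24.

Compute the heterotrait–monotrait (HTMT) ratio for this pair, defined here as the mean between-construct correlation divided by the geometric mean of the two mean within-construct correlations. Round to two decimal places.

Mean heterotrait r = 1.97/9 = 0.2189.
Mean within-SD = 1.94/3 = 0.6467; mean within-Com = 2.50/3 = 0.8333.
Geometric mean = √(0.6467 × 0.8333) = 0.7341.
HTMT = 0.2189 / 0.7341 = 0.30.

0.30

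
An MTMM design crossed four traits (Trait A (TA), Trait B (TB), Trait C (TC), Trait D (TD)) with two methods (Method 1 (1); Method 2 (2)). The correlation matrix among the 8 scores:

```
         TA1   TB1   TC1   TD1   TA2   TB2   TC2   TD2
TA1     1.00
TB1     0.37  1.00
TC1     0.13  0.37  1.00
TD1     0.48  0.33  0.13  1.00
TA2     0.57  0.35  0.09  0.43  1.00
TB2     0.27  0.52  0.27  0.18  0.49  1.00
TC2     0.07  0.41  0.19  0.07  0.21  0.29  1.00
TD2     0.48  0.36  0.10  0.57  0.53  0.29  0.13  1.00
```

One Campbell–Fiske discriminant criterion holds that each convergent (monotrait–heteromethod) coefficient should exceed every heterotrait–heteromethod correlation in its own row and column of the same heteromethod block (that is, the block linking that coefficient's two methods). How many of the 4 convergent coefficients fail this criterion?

Convergent coefficients and their comparison sets:
TA (methods 1·2): 0.57 vs {0.27, 0.35, 0.07, 0.09, 0.48, 0.43} → pass.
TB (methods 1·2): 0.52 vs {0.35, 0.27, 0.41, 0.27, 0.36, 0.18} → pass.
TC (methods 1·2): 0.19 vs {0.09, 0.07, 0.27, 0.41, 0.10, 0.07} → fail.
TD (methods 1·2): 0.57 vs {0.43, 0.48, 0.18, 0.36, 0.07, 0.10} → pass.
1 of 4 fail.

1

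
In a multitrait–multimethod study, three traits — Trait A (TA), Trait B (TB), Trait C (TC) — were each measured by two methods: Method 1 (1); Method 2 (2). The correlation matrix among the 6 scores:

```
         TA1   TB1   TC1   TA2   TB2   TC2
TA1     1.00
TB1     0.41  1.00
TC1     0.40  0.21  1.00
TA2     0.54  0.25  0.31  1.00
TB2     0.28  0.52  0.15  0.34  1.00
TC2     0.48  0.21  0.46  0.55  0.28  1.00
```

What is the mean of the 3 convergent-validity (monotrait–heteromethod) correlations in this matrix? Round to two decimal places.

Convergent values: 0.54, 0.52, 0.46; mean = 1.52/3 = 0.51.

0.51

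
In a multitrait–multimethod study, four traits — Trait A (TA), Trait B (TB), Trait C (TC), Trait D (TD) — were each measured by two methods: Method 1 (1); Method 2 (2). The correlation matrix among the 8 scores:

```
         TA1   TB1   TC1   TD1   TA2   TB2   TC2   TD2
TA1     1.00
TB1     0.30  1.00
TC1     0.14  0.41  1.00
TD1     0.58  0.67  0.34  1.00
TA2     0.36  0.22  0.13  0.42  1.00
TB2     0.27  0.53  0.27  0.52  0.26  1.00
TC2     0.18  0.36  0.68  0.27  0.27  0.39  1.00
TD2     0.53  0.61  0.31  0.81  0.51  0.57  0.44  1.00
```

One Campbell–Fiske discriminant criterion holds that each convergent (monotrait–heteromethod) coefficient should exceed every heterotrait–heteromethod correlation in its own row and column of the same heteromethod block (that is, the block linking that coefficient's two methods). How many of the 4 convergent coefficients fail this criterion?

Convergent coefficients and their comparison sets:
TA (methods 1·2): 0.36 vs {0.27, 0.22, 0.18, 0.13, 0.53, 0.42} → fail.
TB (methods 1·2): 0.53 vs {0.22, 0.27, 0.36, 0.27, 0.61, 0.52} → fail.
TC (methods 1·2): 0.68 vs {0.13, 0.18, 0.27, 0.36, 0.31, 0.27} → pass.
TD (methods 1·2): 0.81 vs {0.42, 0.53, 0.52, 0.61, 0.27, 0.31} → pass.
2 of 4 fail.

2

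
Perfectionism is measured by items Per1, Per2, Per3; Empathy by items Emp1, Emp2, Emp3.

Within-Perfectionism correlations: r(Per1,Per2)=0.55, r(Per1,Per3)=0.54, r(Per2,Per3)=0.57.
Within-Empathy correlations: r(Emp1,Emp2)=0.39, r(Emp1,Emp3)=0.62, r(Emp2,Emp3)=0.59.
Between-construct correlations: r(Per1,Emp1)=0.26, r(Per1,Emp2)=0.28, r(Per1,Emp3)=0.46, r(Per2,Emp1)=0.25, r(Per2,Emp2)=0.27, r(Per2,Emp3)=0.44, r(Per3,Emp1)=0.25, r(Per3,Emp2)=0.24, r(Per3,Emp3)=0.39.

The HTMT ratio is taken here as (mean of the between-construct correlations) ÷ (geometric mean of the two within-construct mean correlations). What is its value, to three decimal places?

Mean between = 2.84/9 = 0.3156.
Mean within-Per = 1.66/3 = 0.5533; mean within-Emp = 1.60/3 = 0.5333.
Geometric mean = √(0.5533 × 0.5333) = 0.5432.
HTMT = 0.3156 / 0.5432 = 0.581.

0.581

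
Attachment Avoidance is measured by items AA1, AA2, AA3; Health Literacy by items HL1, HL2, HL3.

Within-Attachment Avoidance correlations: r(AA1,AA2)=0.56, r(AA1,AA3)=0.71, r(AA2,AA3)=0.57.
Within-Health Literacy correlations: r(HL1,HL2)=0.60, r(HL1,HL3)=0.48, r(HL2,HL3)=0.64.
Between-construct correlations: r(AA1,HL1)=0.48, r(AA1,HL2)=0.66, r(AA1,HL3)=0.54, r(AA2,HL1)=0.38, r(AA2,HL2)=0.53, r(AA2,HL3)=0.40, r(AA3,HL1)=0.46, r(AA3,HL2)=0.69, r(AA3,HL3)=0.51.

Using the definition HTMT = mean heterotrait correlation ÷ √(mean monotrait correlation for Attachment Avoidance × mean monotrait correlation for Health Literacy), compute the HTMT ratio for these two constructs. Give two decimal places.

0.87

Mean between = 4.65/9 = 0.5167.
Mean within-AA = 1.84/3 = 0.6133; mean within-HL = 1.72/3 = 0.5733.
Geometric mean = √(0.6133 × 0.5733) = 0.5930.
HTMT = 0.5167 / 0.5930 = 0.87.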